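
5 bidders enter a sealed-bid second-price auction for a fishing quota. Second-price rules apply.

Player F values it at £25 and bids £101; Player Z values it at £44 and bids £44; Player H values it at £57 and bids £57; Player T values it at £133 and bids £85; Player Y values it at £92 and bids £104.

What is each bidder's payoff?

Player F £0, Player Z £0, Player H £0, Player T £0, Player Y -£9.

Bids in descending order: Player Y £104 > Player F £101 > Player T £85 > Player H £57 > Player Z £44.
Player Y has the top bid and wins; the price is the second-highest bid, £101.
Player Y's payoff = £92 − £101 = -£9. All other bidders lose, so their payoff is 0.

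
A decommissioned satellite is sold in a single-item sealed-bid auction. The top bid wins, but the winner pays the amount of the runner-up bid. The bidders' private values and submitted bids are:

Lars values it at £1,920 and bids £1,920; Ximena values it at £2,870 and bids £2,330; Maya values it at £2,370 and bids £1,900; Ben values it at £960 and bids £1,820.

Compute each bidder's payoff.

Lars £0, Ximena £950, Maya £0, Ben £0.

Ordered from highest: Ximena £2,330 > Lars £1,920 > Maya £1,900 > Ben £1,820.
Ximena has the top bid and wins; the price is the second-highest bid, £1,920.
Ximena's payoff = £2,870 − £1,920 = £950. All other bidders lose, so their payoff is 0.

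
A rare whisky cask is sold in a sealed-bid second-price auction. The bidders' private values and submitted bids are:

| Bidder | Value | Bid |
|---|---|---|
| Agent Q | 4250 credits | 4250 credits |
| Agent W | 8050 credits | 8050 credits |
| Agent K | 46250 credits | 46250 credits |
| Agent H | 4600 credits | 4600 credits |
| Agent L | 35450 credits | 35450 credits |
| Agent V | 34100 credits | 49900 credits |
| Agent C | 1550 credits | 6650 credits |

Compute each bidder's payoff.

Payoffs: Agent Q 0 credits, Agent W 0 credits, Agent K 0 credits, Agent H 0 credits, Agent L 0 credits, Agent V -12150 credits, Agent C 0 credits.

Ranking the bids: Agent V 49900 credits; Agent K 46250 credits; Agent L 35450 credits; Agent W 8050 credits; Agent C 6650 credits; Agent H 4600 credits; Agent Q 4250 credits.
Agent V has the top bid and wins; the price is the second-highest bid, 46250 credits.
Agent V's payoff = 34100 credits − 46250 credits = -12150 credits. All other bidders lose, so their payoff is 0.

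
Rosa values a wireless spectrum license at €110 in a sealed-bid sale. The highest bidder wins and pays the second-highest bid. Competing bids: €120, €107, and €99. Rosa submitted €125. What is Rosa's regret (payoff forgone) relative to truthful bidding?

Payoff forgone: €10.

The highest competing bid is €120.
Bidding truthfully at €110: the top bid is €120 (a rival), so Rosa loses. Payoff = €0.
Bidding €125: Rosa has the top bid, wins, and pays the second-highest bid €120. Payoff = €110 − €120 = -€10.
Regret = truthful payoff − actual payoff = €0 − -€10 = €10.
This is the dominant-strategy logic: truthful bidding weakly beats any alternative.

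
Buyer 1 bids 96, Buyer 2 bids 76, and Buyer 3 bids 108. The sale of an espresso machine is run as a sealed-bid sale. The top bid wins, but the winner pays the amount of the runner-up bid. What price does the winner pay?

96

Sorted high to low: Buyer 3 108 > Buyer 1 96 > Buyer 2 76.
Buyer 3 has the highest bid, so Buyer 3 wins.
The second-highest bid is 96, so that is what Buyer 3 pays.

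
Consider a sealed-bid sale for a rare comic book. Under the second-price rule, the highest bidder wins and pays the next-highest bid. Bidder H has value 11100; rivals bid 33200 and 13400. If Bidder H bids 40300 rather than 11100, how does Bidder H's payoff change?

-22100

The highest competing bid is 33200.
Bidding truthfully at 11100: the top bid is 33200 (a rival), so Bidder H loses. Payoff = 0.
Bidding 40300: Bidder H has the top bid, wins, and pays the second-highest bid 33200. Payoff = 11100 − 33200 = -22100.
Change = -22100 − 0 = -22100.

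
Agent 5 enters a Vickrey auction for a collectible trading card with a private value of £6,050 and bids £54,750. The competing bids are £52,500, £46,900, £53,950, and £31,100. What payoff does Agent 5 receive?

Highest competing bid: £53,950.
Agent 5's bid £54,750 is the highest overall, so Agent 5 wins and pays the second-highest bid, £53,950.
Payoff = value − price = £6,050 − £53,950 = -£47,900.
Overbidding won the item at a price above value — truthful bidding would have avoided this loss.

-£47,900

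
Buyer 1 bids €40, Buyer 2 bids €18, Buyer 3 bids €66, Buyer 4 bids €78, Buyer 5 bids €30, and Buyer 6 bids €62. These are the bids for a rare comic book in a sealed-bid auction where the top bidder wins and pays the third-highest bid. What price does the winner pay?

Ranking the bids: Buyer 4 €78 > Buyer 3 €66 > Buyer 6 €62 > Buyer 1 €40 > Buyer 5 €30 > Buyer 2 €18.
Buyer 4 is the highest bidder, so Buyer 4 wins.
Under the third-price rule, the price is the third-highest bid: €62.

€62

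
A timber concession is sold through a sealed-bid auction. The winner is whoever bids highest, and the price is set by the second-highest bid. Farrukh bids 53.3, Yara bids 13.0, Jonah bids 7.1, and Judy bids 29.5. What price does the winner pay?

Ranking the bids: Farrukh 53.3 > Judy 29.5 > Yara 13.0 > Jonah 7.1.
Farrukh has the highest bid, so Farrukh wins.
The second-highest bid is 29.5, so that is what Farrukh pays.

Price paid: 29.5.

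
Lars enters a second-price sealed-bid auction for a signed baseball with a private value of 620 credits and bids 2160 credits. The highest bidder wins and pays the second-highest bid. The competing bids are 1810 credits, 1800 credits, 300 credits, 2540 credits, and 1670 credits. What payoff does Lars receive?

0 credits

Highest competing bid: 2540 credits.
Lars's bid 2160 credits is not the highest, so Lars loses, pays nothing, and earns zero payoff.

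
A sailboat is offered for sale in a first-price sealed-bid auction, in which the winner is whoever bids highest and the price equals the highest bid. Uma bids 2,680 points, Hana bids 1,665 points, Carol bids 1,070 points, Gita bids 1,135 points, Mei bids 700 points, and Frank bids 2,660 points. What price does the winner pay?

Sorted high to low: Uma 2,680 points; Frank 2,660 points; Hana 1,665 points; Gita 1,135 points; Carol 1,070 points; Mei 700 points.
Uma is the highest bidder, so Uma wins.
Under the first-price rule, the price is the highest bid: 2,680 points.

The winner pays 2,680 points.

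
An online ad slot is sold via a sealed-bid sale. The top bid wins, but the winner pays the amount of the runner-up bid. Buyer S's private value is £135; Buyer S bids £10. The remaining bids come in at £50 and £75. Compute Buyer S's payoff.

Highest competing bid: £75.
Buyer S's bid £10 is not the highest, so Buyer S loses, pays nothing, and earns zero payoff.

£0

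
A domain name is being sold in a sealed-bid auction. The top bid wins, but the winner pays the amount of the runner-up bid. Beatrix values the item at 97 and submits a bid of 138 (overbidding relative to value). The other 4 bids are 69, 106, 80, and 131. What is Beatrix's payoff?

Payoff = -34.

Highest competing bid: 131.
Beatrix's bid 138 is the highest overall, so Beatrix wins and pays the second-highest bid, 131.
Payoff = value − price = 97 − 131 = -34.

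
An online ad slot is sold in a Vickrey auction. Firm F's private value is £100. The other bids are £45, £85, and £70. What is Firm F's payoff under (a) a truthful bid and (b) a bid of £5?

The highest competing bid is £85.
Bidding truthfully at £100: Firm F has the top bid, wins, and pays the second-highest bid £85. Payoff = £100 − £85 = £15.
Bidding £5: the top bid is £85 (a rival), so Firm F loses. Payoff = £0.

(a) £15  (b) £0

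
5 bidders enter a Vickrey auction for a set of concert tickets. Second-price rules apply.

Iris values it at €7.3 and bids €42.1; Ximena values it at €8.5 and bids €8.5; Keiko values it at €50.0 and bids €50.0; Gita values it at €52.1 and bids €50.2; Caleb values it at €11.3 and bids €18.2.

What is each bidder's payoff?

Ranking the bids: Gita €50.2; Keiko €50.0; Iris €42.1; Caleb €18.2; Ximena €8.5.
Gita has the top bid and wins; the price is the second-highest bid, €50.0.
Gita's payoff = €52.1 − €50.0 = €2.1. All other bidders lose, so their payoff is 0.

Payoffs: Iris €0.0, Ximena €0.0, Keiko €0.0, Gita €2.1, Caleb €0.0.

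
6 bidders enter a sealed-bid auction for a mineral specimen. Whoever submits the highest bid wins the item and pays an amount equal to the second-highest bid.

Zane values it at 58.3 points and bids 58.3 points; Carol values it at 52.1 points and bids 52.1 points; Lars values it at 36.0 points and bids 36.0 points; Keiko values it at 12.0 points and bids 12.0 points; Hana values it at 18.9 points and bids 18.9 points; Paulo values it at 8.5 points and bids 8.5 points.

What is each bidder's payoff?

Zane 6.2 points, Carol 0.0 points, Lars 0.0 points, Keiko 0.0 points, Hana 0.0 points, Paulo 0.0 points.

Sorted high to low: Zane 58.3 points; Carol 52.1 points; Lars 36.0 points; Hana 18.9 points; Keiko 12.0 points; Paulo 8.5 points.
Zane has the top bid and wins; the price is the second-highest bid, 52.1 points.
Zane's payoff = 58.3 points − 52.1 points = 6.2 points. All other bidders lose, so their payoff is 0.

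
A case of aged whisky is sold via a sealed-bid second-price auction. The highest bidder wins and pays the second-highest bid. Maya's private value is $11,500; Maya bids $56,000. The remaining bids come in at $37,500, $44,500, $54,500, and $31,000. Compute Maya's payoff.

Maya's payoff: -$43,000.

Highest competing bid: $54,500.
Maya's bid $56,000 is the highest overall, so Maya wins and pays the second-highest bid, $54,500.
Payoff = value − price = $11,500 − $54,500 = -$43,000.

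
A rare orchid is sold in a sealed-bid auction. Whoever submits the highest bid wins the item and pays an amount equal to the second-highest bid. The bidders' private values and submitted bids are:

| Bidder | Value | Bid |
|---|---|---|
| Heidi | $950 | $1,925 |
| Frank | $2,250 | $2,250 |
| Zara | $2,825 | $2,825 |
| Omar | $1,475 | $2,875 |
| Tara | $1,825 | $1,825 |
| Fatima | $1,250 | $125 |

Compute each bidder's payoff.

Ranking the bids: Omar $2,875, then Zara $2,825, then Frank $2,250, then Heidi $1,925, then Tara $1,825, then Fatima $125.
Omar has the top bid and wins; the price is the second-highest bid, $2,825.
Omar's payoff = $1,475 − $2,825 = -$1,350. All other bidders lose, so their payoff is 0.

Heidi $0, Frank $0, Zara $0, Omar -$1,350, Tara $0, Fatima $0.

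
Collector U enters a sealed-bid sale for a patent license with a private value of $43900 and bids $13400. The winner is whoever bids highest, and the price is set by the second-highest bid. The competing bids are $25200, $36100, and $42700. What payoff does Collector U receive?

Payoff = $0.

Highest competing bid: $42700.
Collector U's bid $13400 is not the highest, so Collector U loses, pays nothing, and earns zero payoff.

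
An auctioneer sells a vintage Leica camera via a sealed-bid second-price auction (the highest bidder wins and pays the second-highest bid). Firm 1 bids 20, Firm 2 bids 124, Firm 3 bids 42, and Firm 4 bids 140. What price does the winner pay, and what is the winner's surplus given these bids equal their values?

The winner pays 124 for a surplus of 16.

Ordered from highest: Firm 4 140, then Firm 2 124, then Firm 3 42, then Firm 1 20.
Firm 4 is the highest bidder, so Firm 4 wins.
Under the second-price rule, the price is the second-highest bid: 124.
Surplus = 140 − 124 = 16.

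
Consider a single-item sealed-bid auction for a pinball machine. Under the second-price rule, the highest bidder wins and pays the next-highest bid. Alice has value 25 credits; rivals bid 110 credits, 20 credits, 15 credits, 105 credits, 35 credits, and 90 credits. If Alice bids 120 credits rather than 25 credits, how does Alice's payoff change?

The highest competing bid is 110 credits.
Bidding truthfully at 25 credits: the top bid is 110 credits (a rival), so Alice loses. Payoff = 0 credits.
Bidding 120 credits: Alice has the top bid, wins, and pays the second-highest bid 110 credits. Payoff = 25 credits − 110 credits = -85 credits.
Change = -85 credits − 0 credits = -85 credits.
This is the dominant-strategy logic: truthful bidding weakly beats any alternative.

Change in payoff: -85 credits.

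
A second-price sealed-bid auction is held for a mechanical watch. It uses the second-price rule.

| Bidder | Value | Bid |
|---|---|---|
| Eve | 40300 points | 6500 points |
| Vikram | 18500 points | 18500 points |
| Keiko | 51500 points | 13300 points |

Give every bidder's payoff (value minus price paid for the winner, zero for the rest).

Ranking the bids: Vikram 18500 points > Keiko 13300 points > Eve 6500 points.
Vikram has the top bid and wins; the price is the second-highest bid, 13300 points.
Vikram's payoff = 18500 points − 13300 points = 5200 points. All other bidders lose, so their payoff is 0.

Eve 0 points, Vikram 5200 points, Keiko 0 points.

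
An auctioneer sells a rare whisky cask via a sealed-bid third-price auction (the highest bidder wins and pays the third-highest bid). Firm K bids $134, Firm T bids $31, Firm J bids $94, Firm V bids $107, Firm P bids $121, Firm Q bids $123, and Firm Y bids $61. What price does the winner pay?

Ordered from highest: Firm K $134 > Firm Q $123 > Firm P $121 > Firm V $107 > Firm J $94 > Firm Y $61 > Firm T $31.
Firm K is the highest bidder, so Firm K wins.
Under the third-price rule, the price is the third-highest bid: $121.

Price paid: $121.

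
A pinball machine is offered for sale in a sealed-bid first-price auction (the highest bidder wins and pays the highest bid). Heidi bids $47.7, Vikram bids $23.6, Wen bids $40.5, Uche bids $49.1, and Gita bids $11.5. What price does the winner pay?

The winner pays $49.1.

Ordered from highest: Uche $49.1; Heidi $47.7; Wen $40.5; Vikram $23.6; Gita $11.5.
Uche is the highest bidder, so Uche wins.
Under the first-price rule, the price is the highest bid: $49.1.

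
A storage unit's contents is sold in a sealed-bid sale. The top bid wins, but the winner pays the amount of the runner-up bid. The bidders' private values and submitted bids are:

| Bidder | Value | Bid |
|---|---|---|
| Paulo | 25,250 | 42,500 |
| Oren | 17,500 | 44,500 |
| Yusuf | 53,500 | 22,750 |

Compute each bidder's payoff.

Ordered from highest: Oren 44,500; Paulo 42,500; Yusuf 22,750.
Oren has the top bid and wins; the price is the second-highest bid, 42,500.
Oren's payoff = 17,500 − 42,500 = -25,000. All other bidders lose, so their payoff is 0.

Paulo 0, Oren -25,000, Yusuf 0.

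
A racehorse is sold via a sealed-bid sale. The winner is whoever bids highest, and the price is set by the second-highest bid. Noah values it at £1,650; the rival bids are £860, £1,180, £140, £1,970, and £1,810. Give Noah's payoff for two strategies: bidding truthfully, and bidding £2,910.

The highest competing bid is £1,970.
Bidding truthfully at £1,650: the top bid is £1,970 (a rival), so Noah loses. Payoff = £0.
Bidding £2,910: Noah has the top bid, wins, and pays the second-highest bid £1,970. Payoff = £1,650 − £1,970 = -£320.

(a) £0  (b) -£320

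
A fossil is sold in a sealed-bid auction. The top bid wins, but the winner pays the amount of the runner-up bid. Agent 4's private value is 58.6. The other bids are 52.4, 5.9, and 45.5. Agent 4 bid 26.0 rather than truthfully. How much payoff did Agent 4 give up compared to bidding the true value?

The highest competing bid is 52.4.
Bidding truthfully at 58.6: Agent 4 has the top bid, wins, and pays the second-highest bid 52.4. Payoff = 58.6 − 52.4 = 6.2.
Bidding 26.0: the top bid is 52.4 (a rival), so Agent 4 loses. Payoff = 0.0.
Regret = truthful payoff − actual payoff = 6.2 − 0.0 = 6.2.

6.2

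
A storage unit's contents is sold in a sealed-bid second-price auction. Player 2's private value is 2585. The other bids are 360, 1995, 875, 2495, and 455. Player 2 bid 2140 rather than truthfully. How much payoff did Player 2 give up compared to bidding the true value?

Regret: 90.

The highest competing bid is 2495.
Bidding truthfully at 2585: Player 2 has the top bid, wins, and pays the second-highest bid 2495. Payoff = 2585 − 2495 = 90.
Bidding 2140: the top bid is 2495 (a rival), so Player 2 loses. Payoff = 0.
Regret = truthful payoff − actual payoff = 90 − 0 = 90.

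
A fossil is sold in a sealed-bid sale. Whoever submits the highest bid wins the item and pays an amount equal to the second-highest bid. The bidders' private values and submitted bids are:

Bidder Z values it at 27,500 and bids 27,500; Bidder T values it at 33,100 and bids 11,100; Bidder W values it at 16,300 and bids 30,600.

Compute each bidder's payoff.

Sorted high to low: Bidder W 30,600; Bidder Z 27,500; Bidder T 11,100.
Bidder W has the top bid and wins; the price is the second-highest bid, 27,500.
Bidder W's payoff = 16,300 − 27,500 = -11,200. All other bidders lose, so their payoff is 0.

Payoffs: Bidder Z 0, Bidder T 0, Bidder W -11,200.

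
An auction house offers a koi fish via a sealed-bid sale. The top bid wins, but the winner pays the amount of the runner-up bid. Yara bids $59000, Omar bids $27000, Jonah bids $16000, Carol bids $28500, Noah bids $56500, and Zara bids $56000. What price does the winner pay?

The winner pays $56500.

Ranking the bids: Yara $59000 > Noah $56500 > Zara $56000 > Carol $28500 > Omar $27000 > Jonah $16000.
Yara has the highest bid, so Yara wins.
The second-highest bid is $56500, so that is what Yara pays.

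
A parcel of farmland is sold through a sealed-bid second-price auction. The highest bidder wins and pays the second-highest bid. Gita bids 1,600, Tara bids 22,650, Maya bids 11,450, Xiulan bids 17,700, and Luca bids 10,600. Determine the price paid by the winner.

Ranking the bids: Tara 22,650 > Xiulan 17,700 > Maya 11,450 > Luca 10,600 > Gita 1,600.
Tara has the highest bid, so Tara wins.
The second-highest bid is 17,700, so that is what Tara pays.

17,700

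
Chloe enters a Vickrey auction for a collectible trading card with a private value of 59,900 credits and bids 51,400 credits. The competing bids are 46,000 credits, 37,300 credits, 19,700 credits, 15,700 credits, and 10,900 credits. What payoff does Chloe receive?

Chloe's payoff: 13,900 credits.

Highest competing bid: 46,000 credits.
Chloe's bid 51,400 credits is the highest overall, so Chloe wins and pays the second-highest bid, 46,000 credits.
Payoff = value − price = 59,900 credits − 46,000 credits = 13,900 credits.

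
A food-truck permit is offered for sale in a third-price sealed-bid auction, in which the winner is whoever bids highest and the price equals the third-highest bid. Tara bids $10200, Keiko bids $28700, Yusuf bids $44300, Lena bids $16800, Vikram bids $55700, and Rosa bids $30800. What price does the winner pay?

Bids in descending order: Vikram $55700, then Yusuf $44300, then Rosa $30800, then Keiko $28700, then Lena $16800, then Tara $10200.
Vikram is the highest bidder, so Vikram wins.
Under the third-price rule, the price is the third-highest bid: $30800.

$30800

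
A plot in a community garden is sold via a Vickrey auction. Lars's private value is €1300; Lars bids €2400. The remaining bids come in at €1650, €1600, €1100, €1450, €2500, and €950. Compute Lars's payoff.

Highest competing bid: €2500.
Lars's bid €2400 is not the highest, so Lars loses, pays nothing, and earns zero payoff.

€0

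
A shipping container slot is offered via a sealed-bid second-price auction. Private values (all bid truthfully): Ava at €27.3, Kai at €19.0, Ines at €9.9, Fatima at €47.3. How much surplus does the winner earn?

Sorted high to low: Fatima €47.3 > Ava €27.3 > Kai €19.0 > Ines €9.9.
Fatima wins with the top bid and pays the second-highest, €27.3.
Surplus = €47.3 − €27.3 = €20.0.

Surplus = €20.0.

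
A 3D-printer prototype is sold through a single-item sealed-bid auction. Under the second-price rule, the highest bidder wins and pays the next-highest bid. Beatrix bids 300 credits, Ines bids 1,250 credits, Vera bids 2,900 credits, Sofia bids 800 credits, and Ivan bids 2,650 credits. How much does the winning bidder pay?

Sorted high to low: Vera 2,900 credits; Ivan 2,650 credits; Ines 1,250 credits; Sofia 800 credits; Beatrix 300 credits.
Vera has the highest bid, so Vera wins.
The second-highest bid is 2,650 credits, so that is what Vera pays.

Price paid: 2,650 credits.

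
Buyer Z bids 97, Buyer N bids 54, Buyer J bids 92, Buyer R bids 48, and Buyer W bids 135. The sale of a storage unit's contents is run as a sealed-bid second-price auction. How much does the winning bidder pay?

Sorted high to low: Buyer W 135; Buyer Z 97; Buyer J 92; Buyer N 54; Buyer R 48.
Buyer W has the highest bid, so Buyer W wins.
The second-highest bid is 97, so that is what Buyer W pays.

Price paid: 97.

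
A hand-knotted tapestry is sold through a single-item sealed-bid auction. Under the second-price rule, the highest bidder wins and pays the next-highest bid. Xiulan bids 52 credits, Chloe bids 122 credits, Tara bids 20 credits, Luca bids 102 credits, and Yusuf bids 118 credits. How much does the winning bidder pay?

Sorted high to low: Chloe 122 credits, then Yusuf 118 credits, then Luca 102 credits, then Xiulan 52 credits, then Tara 20 credits.
Chloe has the highest bid, so Chloe wins.
The second-highest bid is 118 credits, so that is what Chloe pays.

The winner pays 118 credits.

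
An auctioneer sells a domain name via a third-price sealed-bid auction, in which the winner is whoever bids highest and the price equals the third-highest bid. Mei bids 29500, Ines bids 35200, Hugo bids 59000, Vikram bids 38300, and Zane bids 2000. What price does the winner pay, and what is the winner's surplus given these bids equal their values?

Bids in descending order: Hugo 59000, then Vikram 38300, then Ines 35200, then Mei 29500, then Zane 2000.
Hugo is the highest bidder, so Hugo wins.
Under the third-price rule, the price is the third-highest bid: 35200.
Surplus = 59000 − 35200 = 23800.

The winner pays 35200 for a surplus of 23800.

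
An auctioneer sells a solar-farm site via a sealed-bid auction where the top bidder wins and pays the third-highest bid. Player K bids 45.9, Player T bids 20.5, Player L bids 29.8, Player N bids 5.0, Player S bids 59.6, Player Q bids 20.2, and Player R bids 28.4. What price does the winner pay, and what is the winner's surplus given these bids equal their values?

Bids in descending order: Player S 59.6; Player K 45.9; Player L 29.8; Player R 28.4; Player T 20.5; Player Q 20.2; Player N 5.0.
Player S is the highest bidder, so Player S wins.
Under the third-price rule, the price is the third-highest bid: 29.8.
Surplus = 59.6 − 29.8 = 29.8.

Price 29.8; surplus 29.8.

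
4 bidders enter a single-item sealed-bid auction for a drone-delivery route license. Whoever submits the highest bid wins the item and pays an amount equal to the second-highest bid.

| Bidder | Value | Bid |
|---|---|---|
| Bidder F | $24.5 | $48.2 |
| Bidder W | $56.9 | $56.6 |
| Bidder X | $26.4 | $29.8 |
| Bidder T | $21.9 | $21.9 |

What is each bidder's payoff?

Bids in descending order: Bidder W $56.6 > Bidder F $48.2 > Bidder X $29.8 > Bidder T $21.9.
Bidder W has the top bid and wins; the price is the second-highest bid, $48.2.
Bidder W's payoff = $56.9 − $48.2 = $8.7. All other bidders lose, so their payoff is 0.

Payoffs: Bidder F $0.0, Bidder W $8.7, Bidder X $0.0, Bidder T $0.0.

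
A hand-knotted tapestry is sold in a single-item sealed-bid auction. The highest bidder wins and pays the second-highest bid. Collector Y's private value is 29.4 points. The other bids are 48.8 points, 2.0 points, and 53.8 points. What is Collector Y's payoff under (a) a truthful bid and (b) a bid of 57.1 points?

The highest competing bid is 53.8 points.
Bidding truthfully at 29.4 points: the top bid is 53.8 points (a rival), so Collector Y loses. Payoff = 0.0 points.
Bidding 57.1 points: Collector Y has the top bid, wins, and pays the second-highest bid 53.8 points. Payoff = 29.4 points − 53.8 points = -24.4 points.
Deviating from a truthful bid can only lose payoff in a second-price auction — never gain.

(a) 0.0 points  (b) -24.4 points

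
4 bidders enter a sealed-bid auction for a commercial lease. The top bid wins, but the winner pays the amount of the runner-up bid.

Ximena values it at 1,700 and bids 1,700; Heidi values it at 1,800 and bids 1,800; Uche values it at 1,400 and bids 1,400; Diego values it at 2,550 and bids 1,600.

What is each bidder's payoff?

Ordered from highest: Heidi 1,800, then Ximena 1,700, then Diego 1,600, then Uche 1,400.
Heidi has the top bid and wins; the price is the second-highest bid, 1,700.
Heidi's payoff = 1,800 − 1,700 = 100. All other bidders lose, so their payoff is 0.

Payoffs: Ximena 0, Heidi 100, Uche 0, Diego 0.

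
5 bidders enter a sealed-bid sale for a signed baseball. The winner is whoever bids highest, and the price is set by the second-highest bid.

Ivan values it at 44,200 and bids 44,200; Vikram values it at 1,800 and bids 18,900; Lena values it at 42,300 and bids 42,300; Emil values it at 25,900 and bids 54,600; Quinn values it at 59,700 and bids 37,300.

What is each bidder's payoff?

Ivan 0, Vikram 0, Lena 0, Emil -18,300, Quinn 0.

Ordered from highest: Emil 54,600, then Ivan 44,200, then Lena 42,300, then Quinn 37,300, then Vikram 18,900.
Emil has the top bid and wins; the price is the second-highest bid, 44,200.
Emil's payoff = 25,900 − 44,200 = -18,300. All other bidders lose, so their payoff is 0.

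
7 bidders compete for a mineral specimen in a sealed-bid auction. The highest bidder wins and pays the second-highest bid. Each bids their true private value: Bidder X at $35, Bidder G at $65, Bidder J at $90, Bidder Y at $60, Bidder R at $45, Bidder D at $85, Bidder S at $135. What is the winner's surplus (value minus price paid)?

Ranking the bids: Bidder S $135 > Bidder J $90 > Bidder D $85 > Bidder G $65 > Bidder Y $60 > Bidder R $45 > Bidder X $35.
Bidder S wins with the top bid and pays the second-highest, $90.
Surplus = $135 − $90 = $45.

Winner's surplus: $45.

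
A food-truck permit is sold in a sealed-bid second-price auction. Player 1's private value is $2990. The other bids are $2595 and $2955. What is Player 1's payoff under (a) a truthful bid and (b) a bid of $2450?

(a) $35  (b) $0

The highest competing bid is $2955.
Bidding truthfully at $2990: Player 1 has the top bid, wins, and pays the second-highest bid $2955. Payoff = $2990 − $2955 = $35.
Bidding $2450: the top bid is $2955 (a rival), so Player 1 loses. Payoff = $0.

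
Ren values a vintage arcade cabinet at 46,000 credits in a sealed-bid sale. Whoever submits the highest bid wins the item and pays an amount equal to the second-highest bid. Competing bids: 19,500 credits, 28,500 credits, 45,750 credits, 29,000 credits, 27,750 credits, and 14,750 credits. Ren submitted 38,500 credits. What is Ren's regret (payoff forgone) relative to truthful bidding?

The highest competing bid is 45,750 credits.
Bidding truthfully at 46,000 credits: Ren has the top bid, wins, and pays the second-highest bid 45,750 credits. Payoff = 46,000 credits − 45,750 credits = 250 credits.
Bidding 38,500 credits: the top bid is 45,750 credits (a rival), so Ren loses. Payoff = 0 credits.
Regret = truthful payoff − actual payoff = 250 credits − 0 credits = 250 credits.
Deviating from a truthful bid can only lose payoff in a second-price auction — never gain.

Regret: 250 credits.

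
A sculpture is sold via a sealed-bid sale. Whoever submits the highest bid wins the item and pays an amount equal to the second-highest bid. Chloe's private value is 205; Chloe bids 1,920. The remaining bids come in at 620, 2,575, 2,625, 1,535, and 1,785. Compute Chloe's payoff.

Highest competing bid: 2,625.
Chloe's bid 1,920 is not the highest, so Chloe loses, pays nothing, and earns zero payoff.

0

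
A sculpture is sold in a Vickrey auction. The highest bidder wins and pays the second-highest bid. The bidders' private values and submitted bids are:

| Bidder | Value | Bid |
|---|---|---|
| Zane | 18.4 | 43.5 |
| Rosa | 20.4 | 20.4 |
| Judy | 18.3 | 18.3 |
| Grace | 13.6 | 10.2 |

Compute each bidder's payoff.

Ordered from highest: Zane 43.5 > Rosa 20.4 > Judy 18.3 > Grace 10.2.
Zane has the top bid and wins; the price is the second-highest bid, 20.4.
Zane's payoff = 18.4 − 20.4 = -2.0. All other bidders lose, so their payoff is 0.

Payoffs: Zane -2.0, Rosa 0.0, Judy 0.0, Grace 0.0.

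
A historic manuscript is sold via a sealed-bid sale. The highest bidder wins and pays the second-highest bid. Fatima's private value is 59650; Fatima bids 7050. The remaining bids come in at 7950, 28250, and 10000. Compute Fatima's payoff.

Highest competing bid: 28250.
Fatima's bid 7050 is not the highest, so Fatima loses, pays nothing, and earns zero payoff.

0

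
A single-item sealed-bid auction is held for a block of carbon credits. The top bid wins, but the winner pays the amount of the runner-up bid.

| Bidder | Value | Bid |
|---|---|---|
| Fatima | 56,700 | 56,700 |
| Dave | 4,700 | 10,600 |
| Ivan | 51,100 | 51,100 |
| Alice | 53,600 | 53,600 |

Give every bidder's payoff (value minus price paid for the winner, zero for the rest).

Ranking the bids: Fatima 56,700, then Alice 53,600, then Ivan 51,100, then Dave 10,600.
Fatima has the top bid and wins; the price is the second-highest bid, 53,600.
Fatima's payoff = 56,700 − 53,600 = 3,100. All other bidders lose, so their payoff is 0.

Payoffs: Fatima 3,100, Dave 0, Ivan 0, Alice 0.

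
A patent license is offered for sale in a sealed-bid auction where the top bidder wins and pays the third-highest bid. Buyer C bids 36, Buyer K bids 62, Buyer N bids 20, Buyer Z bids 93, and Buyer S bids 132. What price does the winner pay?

Sorted high to low: Buyer S 132, then Buyer Z 93, then Buyer K 62, then Buyer C 36, then Buyer N 20.
Buyer S is the highest bidder, so Buyer S wins.
Under the third-price rule, the price is the third-highest bid: 62.

The winner pays 62.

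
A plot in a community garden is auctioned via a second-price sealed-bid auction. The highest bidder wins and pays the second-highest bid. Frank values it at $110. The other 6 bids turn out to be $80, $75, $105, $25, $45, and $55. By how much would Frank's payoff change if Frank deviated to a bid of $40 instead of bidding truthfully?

The highest competing bid is $105.
Bidding truthfully at $110: Frank has the top bid, wins, and pays the second-highest bid $105. Payoff = $110 − $105 = $5.
Bidding $40: the top bid is $105 (a rival), so Frank loses. Payoff = $0.
Change = $0 − $5 = -$5.
Deviating from a truthful bid can only lose payoff in a second-price auction — never gain.

Payoff change: -$5.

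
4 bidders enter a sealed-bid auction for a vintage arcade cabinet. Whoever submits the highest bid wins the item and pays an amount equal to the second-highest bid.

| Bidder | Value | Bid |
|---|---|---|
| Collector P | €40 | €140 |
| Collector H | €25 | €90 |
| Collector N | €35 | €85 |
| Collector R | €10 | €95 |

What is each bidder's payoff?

Ordered from highest: Collector P €140; Collector R €95; Collector H €90; Collector N €85.
Collector P has the top bid and wins; the price is the second-highest bid, €95.
Collector P's payoff = €40 − €95 = -€55. All other bidders lose, so their payoff is 0.

Payoffs: Collector P -€55, Collector H €0, Collector N €0, Collector R €0.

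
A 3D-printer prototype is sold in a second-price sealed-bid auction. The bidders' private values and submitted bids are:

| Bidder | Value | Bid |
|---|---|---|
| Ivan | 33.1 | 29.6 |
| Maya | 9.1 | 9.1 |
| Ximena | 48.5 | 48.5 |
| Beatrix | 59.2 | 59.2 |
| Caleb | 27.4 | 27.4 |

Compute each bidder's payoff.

Ivan 0.0, Maya 0.0, Ximena 0.0, Beatrix 10.7, Caleb 0.0.

Ordered from highest: Beatrix 59.2 > Ximena 48.5 > Ivan 29.6 > Caleb 27.4 > Maya 9.1.
Beatrix has the top bid and wins; the price is the second-highest bid, 48.5.
Beatrix's payoff = 59.2 − 48.5 = 10.7. All other bidders lose, so their payoff is 0.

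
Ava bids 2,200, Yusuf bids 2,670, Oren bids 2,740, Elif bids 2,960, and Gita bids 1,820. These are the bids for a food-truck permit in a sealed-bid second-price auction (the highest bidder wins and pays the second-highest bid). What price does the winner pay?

Sorted high to low: Elif 2,960, then Oren 2,740, then Yusuf 2,670, then Ava 2,200, then Gita 1,820.
Elif is the highest bidder, so Elif wins.
Under the second-price rule, the price is the second-highest bid: 2,740.

Price paid: 2,740.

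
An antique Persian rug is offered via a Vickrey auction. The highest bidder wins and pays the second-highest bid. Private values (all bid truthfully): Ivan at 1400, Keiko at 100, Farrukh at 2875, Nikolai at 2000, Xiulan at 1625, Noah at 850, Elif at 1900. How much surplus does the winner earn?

875

Ordered from highest: Farrukh 2875; Nikolai 2000; Elif 1900; Xiulan 1625; Ivan 1400; Noah 850; Keiko 100.
Farrukh wins with the top bid and pays the second-highest, 2000.
Surplus = 2875 − 2000 = 875.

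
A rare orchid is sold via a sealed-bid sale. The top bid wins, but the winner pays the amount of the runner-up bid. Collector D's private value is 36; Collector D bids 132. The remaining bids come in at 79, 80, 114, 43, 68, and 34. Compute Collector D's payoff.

Collector D's payoff: -78.

Highest competing bid: 114.
Collector D's bid 132 is the highest overall, so Collector D wins and pays the second-highest bid, 114.
Payoff = value − price = 36 − 114 = -78.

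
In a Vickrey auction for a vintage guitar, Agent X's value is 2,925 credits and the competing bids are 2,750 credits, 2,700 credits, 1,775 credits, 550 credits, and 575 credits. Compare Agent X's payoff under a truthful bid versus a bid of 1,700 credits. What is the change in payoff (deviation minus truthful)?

The highest competing bid is 2,750 credits.
Bidding truthfully at 2,925 credits: Agent X has the top bid, wins, and pays the second-highest bid 2,750 credits. Payoff = 2,925 credits − 2,750 credits = 175 credits.
Bidding 1,700 credits: the top bid is 2,750 credits (a rival), so Agent X loses. Payoff = 0 credits.
Change = 0 credits − 175 credits = -175 credits.

Payoff change: -175 credits.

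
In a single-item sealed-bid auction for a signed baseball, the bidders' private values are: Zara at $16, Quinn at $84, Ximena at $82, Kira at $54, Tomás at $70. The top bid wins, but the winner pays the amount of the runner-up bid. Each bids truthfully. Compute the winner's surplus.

Ordered from highest: Quinn $84; Ximena $82; Tomás $70; Kira $54; Zara $16.
Quinn wins with the top bid and pays the second-highest, $82.
Surplus = $84 − $82 = $2.

Surplus = $2.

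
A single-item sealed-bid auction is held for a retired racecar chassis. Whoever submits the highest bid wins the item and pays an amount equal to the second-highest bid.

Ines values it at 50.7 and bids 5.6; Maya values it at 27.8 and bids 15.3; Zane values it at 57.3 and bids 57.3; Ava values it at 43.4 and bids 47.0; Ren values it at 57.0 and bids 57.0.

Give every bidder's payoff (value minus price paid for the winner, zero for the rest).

Bids in descending order: Zane 57.3, then Ren 57.0, then Ava 47.0, then Maya 15.3, then Ines 5.6.
Zane has the top bid and wins; the price is the second-highest bid, 57.0.
Zane's payoff = 57.3 − 57.0 = 0.3. All other bidders lose, so their payoff is 0.

Ines 0.0, Maya 0.0, Zane 0.3, Ava 0.0, Ren 0.0.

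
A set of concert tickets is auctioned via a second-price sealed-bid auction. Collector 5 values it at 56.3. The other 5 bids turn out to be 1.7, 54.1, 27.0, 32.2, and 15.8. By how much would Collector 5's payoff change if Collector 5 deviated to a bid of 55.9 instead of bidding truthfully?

Payoff change: 0.0.

The highest competing bid is 54.1.
Bidding truthfully at 56.3: Collector 5 has the top bid, wins, and pays the second-highest bid 54.1. Payoff = 56.3 − 54.1 = 2.2.
Bidding 55.9: Collector 5 has the top bid, wins, and pays the second-highest bid 54.1. Payoff = 56.3 − 54.1 = 2.2.
Change = 2.2 − 2.2 = 0.0.
The bid only affects whether you win, not the price — here both bids land on the same side of the top rival bid, so the deviation is payoff-neutral.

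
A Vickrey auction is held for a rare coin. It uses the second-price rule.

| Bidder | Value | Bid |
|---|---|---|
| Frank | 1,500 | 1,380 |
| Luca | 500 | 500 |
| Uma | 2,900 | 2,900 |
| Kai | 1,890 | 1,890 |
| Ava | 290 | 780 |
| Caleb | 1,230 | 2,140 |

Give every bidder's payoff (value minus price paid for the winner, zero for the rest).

Ordered from highest: Uma 2,900; Caleb 2,140; Kai 1,890; Frank 1,380; Ava 780; Luca 500.
Uma has the top bid and wins; the price is the second-highest bid, 2,140.
Uma's payoff = 2,900 − 2,140 = 760. All other bidders lose, so their payoff is 0.

Payoffs: Frank 0, Luca 0, Uma 760, Kai 0, Ava 0, Caleb 0.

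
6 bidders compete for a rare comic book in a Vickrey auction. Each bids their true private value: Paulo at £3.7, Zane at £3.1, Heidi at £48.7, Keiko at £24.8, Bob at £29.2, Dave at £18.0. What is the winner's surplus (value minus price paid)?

Winner's surplus: £19.5.

Sorted high to low: Heidi £48.7, then Bob £29.2, then Keiko £24.8, then Dave £18.0, then Paulo £3.7, then Zane £3.1.
Heidi wins with the top bid and pays the second-highest, £29.2.
Surplus = £48.7 − £29.2 = £19.5.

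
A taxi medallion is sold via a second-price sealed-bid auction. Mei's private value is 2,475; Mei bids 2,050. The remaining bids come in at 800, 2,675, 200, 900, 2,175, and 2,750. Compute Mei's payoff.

Highest competing bid: 2,750.
Mei's bid 2,050 is not the highest, so Mei loses, pays nothing, and earns zero payoff.

Mei's payoff: 0.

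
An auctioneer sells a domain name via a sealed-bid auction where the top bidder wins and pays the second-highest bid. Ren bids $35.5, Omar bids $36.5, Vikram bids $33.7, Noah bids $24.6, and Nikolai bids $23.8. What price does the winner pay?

Ranking the bids: Omar $36.5, then Ren $35.5, then Vikram $33.7, then Noah $24.6, then Nikolai $23.8.
Omar is the highest bidder, so Omar wins.
Under the second-price rule, the price is the second-highest bid: $35.5.

$35.5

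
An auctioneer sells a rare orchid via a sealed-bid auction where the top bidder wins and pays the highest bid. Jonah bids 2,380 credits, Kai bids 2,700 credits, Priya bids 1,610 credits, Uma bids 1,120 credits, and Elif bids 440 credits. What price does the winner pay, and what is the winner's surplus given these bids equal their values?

The winner pays 2,700 credits for a surplus of 0 credits.

Ranking the bids: Kai 2,700 credits > Jonah 2,380 credits > Priya 1,610 credits > Uma 1,120 credits > Elif 440 credits.
Kai is the highest bidder, so Kai wins.
Under the first-price rule, the price is the highest bid: 2,700 credits.
Surplus = 2,700 credits − 2,700 credits = 0 credits.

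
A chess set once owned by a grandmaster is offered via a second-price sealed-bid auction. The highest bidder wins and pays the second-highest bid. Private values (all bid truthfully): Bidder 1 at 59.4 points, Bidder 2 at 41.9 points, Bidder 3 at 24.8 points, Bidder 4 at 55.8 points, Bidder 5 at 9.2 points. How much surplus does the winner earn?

Winner's surplus: 3.6 points.

Bids in descending order: Bidder 1 59.4 points, then Bidder 4 55.8 points, then Bidder 2 41.9 points, then Bidder 3 24.8 points, then Bidder 5 9.2 points.
Bidder 1 wins with the top bid and pays the second-highest, 55.8 points.
Surplus = 59.4 points − 55.8 points = 3.6 points.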